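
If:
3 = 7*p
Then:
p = 3/7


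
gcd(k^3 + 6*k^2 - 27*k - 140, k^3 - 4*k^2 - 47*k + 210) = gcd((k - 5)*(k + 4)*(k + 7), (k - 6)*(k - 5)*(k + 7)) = k^2 + 2*k - 35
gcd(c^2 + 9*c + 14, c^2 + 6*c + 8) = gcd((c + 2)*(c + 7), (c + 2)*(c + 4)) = c + 2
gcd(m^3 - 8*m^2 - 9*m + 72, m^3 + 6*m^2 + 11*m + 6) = m + 3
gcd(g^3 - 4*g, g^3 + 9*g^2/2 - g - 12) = g + 2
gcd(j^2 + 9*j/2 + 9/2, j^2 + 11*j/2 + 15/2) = j + 3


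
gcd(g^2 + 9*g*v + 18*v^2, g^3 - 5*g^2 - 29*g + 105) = 1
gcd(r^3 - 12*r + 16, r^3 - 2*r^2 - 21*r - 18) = 1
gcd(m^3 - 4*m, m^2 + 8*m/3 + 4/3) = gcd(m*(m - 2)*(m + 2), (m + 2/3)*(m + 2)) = m + 2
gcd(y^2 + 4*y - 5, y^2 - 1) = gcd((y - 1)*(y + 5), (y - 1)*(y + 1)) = y - 1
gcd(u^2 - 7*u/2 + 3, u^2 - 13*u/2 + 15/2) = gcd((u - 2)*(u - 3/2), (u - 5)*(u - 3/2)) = u - 3/2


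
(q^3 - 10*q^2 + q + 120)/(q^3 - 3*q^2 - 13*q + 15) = (q - 8)/(q - 1)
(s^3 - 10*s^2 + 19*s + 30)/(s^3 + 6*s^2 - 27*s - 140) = (s^2 - 5*s - 6)/(s^2 + 11*s + 28)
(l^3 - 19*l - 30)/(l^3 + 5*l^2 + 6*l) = (l - 5)/l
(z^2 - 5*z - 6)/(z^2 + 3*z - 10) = (z^2 - 5*z - 6)/(z^2 + 3*z - 10)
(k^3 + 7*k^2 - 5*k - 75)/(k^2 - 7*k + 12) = (k^2 + 10*k + 25)/(k - 4)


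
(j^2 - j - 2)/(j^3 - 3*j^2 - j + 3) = (j - 2)/(j^2 - 4*j + 3)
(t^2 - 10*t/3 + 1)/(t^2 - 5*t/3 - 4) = (3*t - 1)/(3*t + 4)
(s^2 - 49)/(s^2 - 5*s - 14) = (s + 7)/(s + 2)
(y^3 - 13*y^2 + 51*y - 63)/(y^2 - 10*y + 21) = y - 3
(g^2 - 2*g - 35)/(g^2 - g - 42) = (g + 5)/(g + 6)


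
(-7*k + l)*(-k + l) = 7*k^2 - 8*k*l + l^2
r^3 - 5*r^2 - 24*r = r*(r - 8)*(r + 3)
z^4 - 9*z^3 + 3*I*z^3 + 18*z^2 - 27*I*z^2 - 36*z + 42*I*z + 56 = (z - 7)*(z - 2)*(z - I)*(z + 4*I)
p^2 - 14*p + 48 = (p - 8)*(p - 6)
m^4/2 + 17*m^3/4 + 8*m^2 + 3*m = m*(m/2 + 1)*(m + 1/2)*(m + 6)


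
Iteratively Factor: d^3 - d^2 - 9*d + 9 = (d - 1)*(d^2 - 9) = (d - 3)*(d - 1)*(d + 3)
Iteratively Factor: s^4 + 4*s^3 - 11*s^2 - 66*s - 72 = (s - 4)*(s^3 + 8*s^2 + 21*s + 18) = (s - 4)*(s + 2)*(s^2 + 6*s + 9) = (s - 4)*(s + 2)*(s + 3)*(s + 3)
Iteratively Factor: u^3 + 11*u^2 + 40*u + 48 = (u + 4)*(u^2 + 7*u + 12) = (u + 4)^2*(u + 3)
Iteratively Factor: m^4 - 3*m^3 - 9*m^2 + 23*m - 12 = (m - 4)*(m^3 + m^2 - 5*m + 3) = (m - 4)*(m + 3)*(m^2 - 2*m + 1) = (m - 4)*(m - 1)*(m + 3)*(m - 1)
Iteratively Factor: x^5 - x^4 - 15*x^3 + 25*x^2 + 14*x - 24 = (x + 1)*(x^4 - 2*x^3 - 13*x^2 + 38*x - 24) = (x - 3)*(x + 1)*(x^3 + x^2 - 10*x + 8) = (x - 3)*(x + 1)*(x + 4)*(x^2 - 3*x + 2) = (x - 3)*(x - 2)*(x + 1)*(x + 4)*(x - 1)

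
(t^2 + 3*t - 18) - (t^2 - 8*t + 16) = 11*t - 34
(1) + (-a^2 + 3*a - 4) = -a^2 + 3*a - 3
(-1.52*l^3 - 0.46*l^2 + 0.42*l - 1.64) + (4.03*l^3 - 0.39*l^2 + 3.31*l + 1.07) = 2.51*l^3 - 0.85*l^2 + 3.73*l - 0.57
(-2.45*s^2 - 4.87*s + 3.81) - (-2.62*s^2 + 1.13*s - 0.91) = 0.17*s^2 - 6.0*s + 4.72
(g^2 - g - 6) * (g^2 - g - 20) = g^4 - 2*g^3 - 25*g^2 + 26*g + 120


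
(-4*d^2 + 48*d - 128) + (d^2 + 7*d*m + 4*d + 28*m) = -3*d^2 + 7*d*m + 52*d + 28*m - 128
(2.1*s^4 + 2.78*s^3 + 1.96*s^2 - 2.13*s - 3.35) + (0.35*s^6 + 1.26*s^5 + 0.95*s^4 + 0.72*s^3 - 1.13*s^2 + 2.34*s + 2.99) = 0.35*s^6 + 1.26*s^5 + 3.05*s^4 + 3.5*s^3 + 0.83*s^2 + 0.21*s - 0.36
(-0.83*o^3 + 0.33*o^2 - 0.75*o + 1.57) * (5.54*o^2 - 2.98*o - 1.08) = -4.5982*o^5 + 4.3016*o^4 - 4.242*o^3 + 10.5764*o^2 - 3.8686*o - 1.6956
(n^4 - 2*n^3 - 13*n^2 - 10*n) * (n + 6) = n^5 + 4*n^4 - 25*n^3 - 88*n^2 - 60*n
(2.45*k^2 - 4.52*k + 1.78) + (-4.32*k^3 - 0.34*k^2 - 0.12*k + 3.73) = -4.32*k^3 + 2.11*k^2 - 4.64*k + 5.51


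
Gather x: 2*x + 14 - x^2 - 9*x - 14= -x^2 - 7*x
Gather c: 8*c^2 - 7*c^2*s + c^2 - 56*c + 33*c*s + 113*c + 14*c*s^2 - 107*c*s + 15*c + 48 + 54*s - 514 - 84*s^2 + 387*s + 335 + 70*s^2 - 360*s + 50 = c^2*(9 - 7*s) + c*(14*s^2 - 74*s + 72) - 14*s^2 + 81*s - 81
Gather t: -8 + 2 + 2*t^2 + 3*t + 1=2*t^2 + 3*t - 5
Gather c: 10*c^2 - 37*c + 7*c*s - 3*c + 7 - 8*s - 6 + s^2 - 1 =10*c^2 + c*(7*s - 40) + s^2 - 8*s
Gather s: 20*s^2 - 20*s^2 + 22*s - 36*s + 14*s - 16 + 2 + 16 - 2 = 0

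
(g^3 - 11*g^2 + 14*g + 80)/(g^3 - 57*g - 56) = (g^2 - 3*g - 10)/(g^2 + 8*g + 7)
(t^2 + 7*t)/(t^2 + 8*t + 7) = t/(t + 1)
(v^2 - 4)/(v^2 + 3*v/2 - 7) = 2*(v + 2)/(2*v + 7)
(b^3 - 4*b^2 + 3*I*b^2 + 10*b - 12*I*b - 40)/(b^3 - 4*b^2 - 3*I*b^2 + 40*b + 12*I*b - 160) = (b - 2*I)/(b - 8*I)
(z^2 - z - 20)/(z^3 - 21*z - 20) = 1/(z + 1)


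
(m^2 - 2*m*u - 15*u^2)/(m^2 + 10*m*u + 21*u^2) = (m - 5*u)/(m + 7*u)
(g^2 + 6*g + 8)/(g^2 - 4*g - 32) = (g + 2)/(g - 8)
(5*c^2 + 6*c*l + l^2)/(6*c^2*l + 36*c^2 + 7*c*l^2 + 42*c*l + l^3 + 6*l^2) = (5*c + l)/(6*c*l + 36*c + l^2 + 6*l)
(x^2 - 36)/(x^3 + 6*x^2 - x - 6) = (x - 6)/(x^2 - 1)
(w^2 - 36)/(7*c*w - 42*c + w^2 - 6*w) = (w + 6)/(7*c + w)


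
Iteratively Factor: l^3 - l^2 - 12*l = (l + 3)*(l^2 - 4*l) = (l - 4)*(l + 3)*(l)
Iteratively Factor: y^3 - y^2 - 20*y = (y + 4)*(y^2 - 5*y) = y*(y + 4)*(y - 5)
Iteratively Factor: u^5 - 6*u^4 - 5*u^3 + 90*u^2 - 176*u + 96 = (u - 1)*(u^4 - 5*u^3 - 10*u^2 + 80*u - 96) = (u - 4)*(u - 1)*(u^3 - u^2 - 14*u + 24) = (u - 4)*(u - 2)*(u - 1)*(u^2 + u - 12) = (u - 4)*(u - 3)*(u - 2)*(u - 1)*(u + 4)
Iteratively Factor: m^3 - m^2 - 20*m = (m + 4)*(m^2 - 5*m) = m*(m + 4)*(m - 5)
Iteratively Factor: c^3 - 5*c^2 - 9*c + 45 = (c + 3)*(c^2 - 8*c + 15) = (c - 5)*(c + 3)*(c - 3)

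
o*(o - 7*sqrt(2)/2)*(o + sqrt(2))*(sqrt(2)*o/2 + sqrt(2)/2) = sqrt(2)*o^4/2 - 5*o^3/2 + sqrt(2)*o^3/2 - 7*sqrt(2)*o^2/2 - 5*o^2/2 - 7*sqrt(2)*o/2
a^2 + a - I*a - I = (a + 1)*(a - I)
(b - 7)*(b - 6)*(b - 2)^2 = b^4 - 17*b^3 + 98*b^2 - 220*b + 168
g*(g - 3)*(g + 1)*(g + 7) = g^4 + 5*g^3 - 17*g^2 - 21*g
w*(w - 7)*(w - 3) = w^3 - 10*w^2 + 21*w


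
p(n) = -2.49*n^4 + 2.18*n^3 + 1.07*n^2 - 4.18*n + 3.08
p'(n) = -9.96*n^3 + 6.54*n^2 + 2.14*n - 4.18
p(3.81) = -401.43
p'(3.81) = -451.94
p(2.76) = -98.96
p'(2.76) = -157.86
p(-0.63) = 5.20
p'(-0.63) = -0.44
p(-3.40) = -388.77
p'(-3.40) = 455.61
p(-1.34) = -2.67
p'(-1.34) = 28.66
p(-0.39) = 4.69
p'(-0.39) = -3.43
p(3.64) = -329.94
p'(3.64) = -390.09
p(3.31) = -218.87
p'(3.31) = -286.64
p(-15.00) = -133107.22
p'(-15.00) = 35050.22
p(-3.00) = -235.30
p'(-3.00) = 317.18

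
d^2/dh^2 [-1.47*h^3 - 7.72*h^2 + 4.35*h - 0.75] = -8.82*h - 15.44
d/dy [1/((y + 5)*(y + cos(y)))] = (-y + (y + 5)*(sin(y) - 1) - cos(y))/((y + 5)^2*(y + cos(y))^2)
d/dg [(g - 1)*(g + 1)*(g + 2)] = 3*g^2 + 4*g - 1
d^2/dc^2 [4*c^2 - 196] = 8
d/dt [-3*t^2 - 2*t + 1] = -6*t - 2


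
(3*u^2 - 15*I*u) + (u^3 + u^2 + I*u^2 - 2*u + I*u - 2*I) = u^3 + 4*u^2 + I*u^2 - 2*u - 14*I*u - 2*I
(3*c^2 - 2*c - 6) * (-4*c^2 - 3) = -12*c^4 + 8*c^3 + 15*c^2 + 6*c + 18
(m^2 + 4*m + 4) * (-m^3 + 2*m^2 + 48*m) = -m^5 - 2*m^4 + 52*m^3 + 200*m^2 + 192*m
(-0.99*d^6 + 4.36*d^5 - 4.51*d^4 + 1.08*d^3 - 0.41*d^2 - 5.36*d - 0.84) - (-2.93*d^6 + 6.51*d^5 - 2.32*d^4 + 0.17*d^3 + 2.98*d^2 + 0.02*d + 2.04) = 1.94*d^6 - 2.15*d^5 - 2.19*d^4 + 0.91*d^3 - 3.39*d^2 - 5.38*d - 2.88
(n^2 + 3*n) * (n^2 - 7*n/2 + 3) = n^4 - n^3/2 - 15*n^2/2 + 9*n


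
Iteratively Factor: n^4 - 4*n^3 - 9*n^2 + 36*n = (n)*(n^3 - 4*n^2 - 9*n + 36) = n*(n + 3)*(n^2 - 7*n + 12) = n*(n - 3)*(n + 3)*(n - 4)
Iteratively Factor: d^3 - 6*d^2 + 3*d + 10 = (d + 1)*(d^2 - 7*d + 10) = (d - 2)*(d + 1)*(d - 5)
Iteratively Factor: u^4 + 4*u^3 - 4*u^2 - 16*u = (u)*(u^3 + 4*u^2 - 4*u - 16) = u*(u + 2)*(u^2 + 2*u - 8) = u*(u + 2)*(u + 4)*(u - 2)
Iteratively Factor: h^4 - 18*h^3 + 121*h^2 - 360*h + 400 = (h - 4)*(h^3 - 14*h^2 + 65*h - 100) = (h - 4)^2*(h^2 - 10*h + 25) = (h - 5)*(h - 4)^2*(h - 5)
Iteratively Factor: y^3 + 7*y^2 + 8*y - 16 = (y + 4)*(y^2 + 3*y - 4) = (y - 1)*(y + 4)*(y + 4)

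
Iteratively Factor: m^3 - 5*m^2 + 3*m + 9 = (m + 1)*(m^2 - 6*m + 9) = (m - 3)*(m + 1)*(m - 3)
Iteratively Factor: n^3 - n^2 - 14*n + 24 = (n - 3)*(n^2 + 2*n - 8) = (n - 3)*(n + 4)*(n - 2)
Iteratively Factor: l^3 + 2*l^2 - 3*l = (l - 1)*(l^2 + 3*l) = l*(l - 1)*(l + 3)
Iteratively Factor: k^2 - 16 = (k - 4)*(k + 4)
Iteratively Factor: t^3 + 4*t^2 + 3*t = (t + 1)*(t^2 + 3*t) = t*(t + 1)*(t + 3)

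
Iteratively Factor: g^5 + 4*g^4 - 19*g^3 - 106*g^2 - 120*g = (g)*(g^4 + 4*g^3 - 19*g^2 - 106*g - 120) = g*(g + 3)*(g^3 + g^2 - 22*g - 40) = g*(g + 2)*(g + 3)*(g^2 - g - 20) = g*(g - 5)*(g + 2)*(g + 3)*(g + 4)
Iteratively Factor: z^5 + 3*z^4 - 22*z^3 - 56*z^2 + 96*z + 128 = (z - 4)*(z^4 + 7*z^3 + 6*z^2 - 32*z - 32) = (z - 4)*(z + 4)*(z^3 + 3*z^2 - 6*z - 8) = (z - 4)*(z + 4)^2*(z^2 - z - 2) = (z - 4)*(z - 2)*(z + 4)^2*(z + 1)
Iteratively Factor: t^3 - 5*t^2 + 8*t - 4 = (t - 2)*(t^2 - 3*t + 2) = (t - 2)*(t - 1)*(t - 2)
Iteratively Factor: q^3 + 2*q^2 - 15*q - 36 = (q + 3)*(q^2 - q - 12) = (q + 3)^2*(q - 4)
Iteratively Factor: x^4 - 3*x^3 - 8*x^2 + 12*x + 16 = (x + 1)*(x^3 - 4*x^2 - 4*x + 16) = (x - 4)*(x + 1)*(x^2 - 4) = (x - 4)*(x + 1)*(x + 2)*(x - 2)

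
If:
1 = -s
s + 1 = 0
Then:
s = -1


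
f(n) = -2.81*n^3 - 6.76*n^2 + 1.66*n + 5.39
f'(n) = -8.43*n^2 - 13.52*n + 1.66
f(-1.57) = -3.00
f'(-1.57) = 2.11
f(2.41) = -69.21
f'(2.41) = -79.89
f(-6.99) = 623.20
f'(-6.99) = -315.73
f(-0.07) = 5.24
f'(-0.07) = 2.57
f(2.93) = -118.46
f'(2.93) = -110.32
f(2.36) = -65.28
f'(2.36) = -77.20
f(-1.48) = -2.76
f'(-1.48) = 3.20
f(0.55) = 3.79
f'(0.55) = -8.33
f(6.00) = -834.97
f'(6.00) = -382.94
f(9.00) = -2575.72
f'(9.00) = -802.85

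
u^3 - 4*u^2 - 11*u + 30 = (u - 5)*(u - 2)*(u + 3)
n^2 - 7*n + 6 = (n - 6)*(n - 1)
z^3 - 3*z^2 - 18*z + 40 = (z - 5)*(z - 2)*(z + 4)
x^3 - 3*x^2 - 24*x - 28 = (x - 7)*(x + 2)^2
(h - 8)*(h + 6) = h^2 - 2*h - 48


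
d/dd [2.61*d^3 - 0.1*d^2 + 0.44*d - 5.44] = 7.83*d^2 - 0.2*d + 0.44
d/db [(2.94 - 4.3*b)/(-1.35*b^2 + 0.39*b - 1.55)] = (-5.805*b^2 + 7.938*b + 5.5184)/(1.8225*b^4 - 1.053*b^3 + 4.3371*b^2 - 1.209*b + 2.4025)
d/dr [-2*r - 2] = -2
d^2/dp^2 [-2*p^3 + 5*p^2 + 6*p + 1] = 10 - 12*p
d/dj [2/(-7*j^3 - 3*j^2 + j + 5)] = 2*(21*j^2 + 6*j - 1)/(7*j^3 + 3*j^2 - j - 5)^2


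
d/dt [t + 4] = 1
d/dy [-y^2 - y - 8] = -2*y - 1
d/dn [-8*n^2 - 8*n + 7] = -16*n - 8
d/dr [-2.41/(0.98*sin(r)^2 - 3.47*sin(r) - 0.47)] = (4.7236*sin(r) - 8.3627)*cos(r)/(-0.98*sin(r)^2 + 3.47*sin(r) + 0.47)^2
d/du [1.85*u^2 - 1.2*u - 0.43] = 3.7*u - 1.2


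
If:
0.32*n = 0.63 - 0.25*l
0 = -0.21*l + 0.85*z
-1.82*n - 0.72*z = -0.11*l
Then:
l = 2.65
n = -0.10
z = 0.65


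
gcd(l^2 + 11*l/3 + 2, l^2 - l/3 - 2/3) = l + 2/3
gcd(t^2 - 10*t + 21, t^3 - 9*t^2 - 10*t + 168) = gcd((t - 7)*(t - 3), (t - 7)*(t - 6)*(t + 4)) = t - 7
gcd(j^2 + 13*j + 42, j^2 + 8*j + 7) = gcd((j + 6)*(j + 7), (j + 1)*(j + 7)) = j + 7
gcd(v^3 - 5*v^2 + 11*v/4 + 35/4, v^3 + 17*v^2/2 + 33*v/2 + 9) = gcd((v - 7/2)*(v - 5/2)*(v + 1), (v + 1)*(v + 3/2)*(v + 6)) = v + 1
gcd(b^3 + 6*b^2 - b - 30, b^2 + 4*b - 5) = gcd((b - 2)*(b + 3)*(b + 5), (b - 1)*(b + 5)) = b + 5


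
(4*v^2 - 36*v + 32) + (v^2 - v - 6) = 5*v^2 - 37*v + 26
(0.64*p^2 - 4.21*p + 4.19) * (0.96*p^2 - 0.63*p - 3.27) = 0.6144*p^4 - 4.4448*p^3 + 4.5819*p^2 + 11.127*p - 13.7013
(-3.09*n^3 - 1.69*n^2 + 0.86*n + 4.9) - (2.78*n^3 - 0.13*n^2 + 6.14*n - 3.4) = -5.87*n^3 - 1.56*n^2 - 5.28*n + 8.3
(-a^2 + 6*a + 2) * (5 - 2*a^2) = 2*a^4 - 12*a^3 - 9*a^2 + 30*a + 10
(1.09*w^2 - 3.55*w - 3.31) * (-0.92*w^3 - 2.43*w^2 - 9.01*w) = -1.0028*w^5 + 0.6173*w^4 + 1.8508*w^3 + 40.0288*w^2 + 29.8231*w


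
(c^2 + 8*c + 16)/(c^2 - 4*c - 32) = (c + 4)/(c - 8)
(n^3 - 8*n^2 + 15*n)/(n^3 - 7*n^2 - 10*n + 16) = n*(n^2 - 8*n + 15)/(n^3 - 7*n^2 - 10*n + 16)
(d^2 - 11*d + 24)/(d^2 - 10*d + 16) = (d - 3)/(d - 2)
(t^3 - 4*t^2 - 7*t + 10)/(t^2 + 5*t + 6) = (t^2 - 6*t + 5)/(t + 3)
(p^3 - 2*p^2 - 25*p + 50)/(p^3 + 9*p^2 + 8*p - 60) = (p - 5)/(p + 6)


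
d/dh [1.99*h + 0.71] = 1.99000000000000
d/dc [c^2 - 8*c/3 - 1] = 2*c - 8/3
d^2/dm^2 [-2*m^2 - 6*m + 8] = -4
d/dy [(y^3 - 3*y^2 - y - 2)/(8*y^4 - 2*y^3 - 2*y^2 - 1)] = (-8*y^6 + 48*y^5 + 16*y^4 + 60*y^3 - 17*y^2 - 2*y + 1)/(64*y^8 - 32*y^7 - 28*y^6 + 8*y^5 - 12*y^4 + 4*y^3 + 4*y^2 + 1)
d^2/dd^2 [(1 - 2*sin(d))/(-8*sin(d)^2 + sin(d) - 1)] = (-1152*sin(d)^5 + 240*sin(d)^4 - 417*sin(d)^2 + 837*sin(d) - 402*sin(3*d) + 64*sin(5*d) + 18)/(8*sin(d)^2 - sin(d) + 1)^3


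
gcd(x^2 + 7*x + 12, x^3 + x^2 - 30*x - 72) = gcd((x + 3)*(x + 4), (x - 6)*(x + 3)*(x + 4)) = x^2 + 7*x + 12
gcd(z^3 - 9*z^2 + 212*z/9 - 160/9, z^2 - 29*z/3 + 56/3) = z - 8/3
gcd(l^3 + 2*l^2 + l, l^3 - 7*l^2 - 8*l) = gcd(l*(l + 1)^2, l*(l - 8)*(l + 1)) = l^2 + l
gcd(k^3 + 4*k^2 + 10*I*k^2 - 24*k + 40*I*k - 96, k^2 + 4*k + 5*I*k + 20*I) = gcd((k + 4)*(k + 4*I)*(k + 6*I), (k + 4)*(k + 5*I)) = k + 4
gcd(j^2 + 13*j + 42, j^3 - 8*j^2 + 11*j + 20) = 1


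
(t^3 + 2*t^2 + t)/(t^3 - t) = (t + 1)/(t - 1)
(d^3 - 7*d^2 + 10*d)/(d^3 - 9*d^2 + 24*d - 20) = d/(d - 2)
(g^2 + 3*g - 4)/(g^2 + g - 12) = (g - 1)/(g - 3)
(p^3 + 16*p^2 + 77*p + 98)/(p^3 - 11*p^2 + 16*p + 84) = (p^2 + 14*p + 49)/(p^2 - 13*p + 42)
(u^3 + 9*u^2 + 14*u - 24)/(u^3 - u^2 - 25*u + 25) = (u^2 + 10*u + 24)/(u^2 - 25)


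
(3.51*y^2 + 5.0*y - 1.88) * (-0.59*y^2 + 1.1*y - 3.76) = -2.0709*y^4 + 0.911*y^3 - 6.5884*y^2 - 20.868*y + 7.0688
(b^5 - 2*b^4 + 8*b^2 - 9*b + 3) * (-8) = -8*b^5 + 16*b^4 - 64*b^2 + 72*b - 24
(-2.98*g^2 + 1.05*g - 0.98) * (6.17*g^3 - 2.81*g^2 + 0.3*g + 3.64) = -18.3866*g^5 + 14.8523*g^4 - 9.8911*g^3 - 7.7784*g^2 + 3.528*g - 3.5672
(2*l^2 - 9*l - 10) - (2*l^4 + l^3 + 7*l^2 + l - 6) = -2*l^4 - l^3 - 5*l^2 - 10*l - 4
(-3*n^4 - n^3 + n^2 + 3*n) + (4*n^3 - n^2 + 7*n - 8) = -3*n^4 + 3*n^3 + 10*n - 8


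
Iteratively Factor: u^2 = (u)*(u)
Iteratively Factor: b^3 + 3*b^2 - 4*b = (b - 1)*(b^2 + 4*b) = b*(b - 1)*(b + 4)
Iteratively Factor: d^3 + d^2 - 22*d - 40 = (d + 4)*(d^2 - 3*d - 10) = (d - 5)*(d + 4)*(d + 2)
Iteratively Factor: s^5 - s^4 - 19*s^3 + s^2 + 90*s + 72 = (s - 3)*(s^4 + 2*s^3 - 13*s^2 - 38*s - 24) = (s - 3)*(s + 2)*(s^3 - 13*s - 12) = (s - 3)*(s + 1)*(s + 2)*(s^2 - s - 12) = (s - 4)*(s - 3)*(s + 1)*(s + 2)*(s + 3)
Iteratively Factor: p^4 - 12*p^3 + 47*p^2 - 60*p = (p)*(p^3 - 12*p^2 + 47*p - 60) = p*(p - 3)*(p^2 - 9*p + 20) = p*(p - 5)*(p - 3)*(p - 4)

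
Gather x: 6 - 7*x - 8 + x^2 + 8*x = x^2 + x - 2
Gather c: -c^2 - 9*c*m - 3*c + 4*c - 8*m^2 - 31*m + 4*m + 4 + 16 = -c^2 + c*(1 - 9*m) - 8*m^2 - 27*m + 20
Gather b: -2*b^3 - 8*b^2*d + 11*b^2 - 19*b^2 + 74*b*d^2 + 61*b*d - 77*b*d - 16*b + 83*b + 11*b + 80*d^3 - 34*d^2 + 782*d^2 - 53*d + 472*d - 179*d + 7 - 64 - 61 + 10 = -2*b^3 + b^2*(-8*d - 8) + b*(74*d^2 - 16*d + 78) + 80*d^3 + 748*d^2 + 240*d - 108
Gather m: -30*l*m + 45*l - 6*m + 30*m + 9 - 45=45*l + m*(24 - 30*l) - 36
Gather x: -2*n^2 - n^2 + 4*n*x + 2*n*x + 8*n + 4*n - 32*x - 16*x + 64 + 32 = -3*n^2 + 12*n + x*(6*n - 48) + 96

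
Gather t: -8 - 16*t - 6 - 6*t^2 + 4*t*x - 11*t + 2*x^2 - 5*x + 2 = -6*t^2 + t*(4*x - 27) + 2*x^2 - 5*x - 12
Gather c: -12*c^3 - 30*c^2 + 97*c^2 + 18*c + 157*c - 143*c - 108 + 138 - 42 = -12*c^3 + 67*c^2 + 32*c - 12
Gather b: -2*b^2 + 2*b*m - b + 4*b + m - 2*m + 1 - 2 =-2*b^2 + b*(2*m + 3) - m - 1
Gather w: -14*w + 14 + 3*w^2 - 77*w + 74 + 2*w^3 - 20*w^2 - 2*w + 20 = 2*w^3 - 17*w^2 - 93*w + 108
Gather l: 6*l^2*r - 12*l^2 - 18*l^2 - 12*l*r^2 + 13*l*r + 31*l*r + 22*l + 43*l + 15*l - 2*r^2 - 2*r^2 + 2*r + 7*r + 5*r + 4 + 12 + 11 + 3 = l^2*(6*r - 30) + l*(-12*r^2 + 44*r + 80) - 4*r^2 + 14*r + 30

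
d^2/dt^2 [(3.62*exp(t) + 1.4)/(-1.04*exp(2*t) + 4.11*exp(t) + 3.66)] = (-3.915392*exp(4*t) - 21.530288*exp(3*t) - 64.722528*exp(2*t) + 9.48943200000002*exp(t) - 27.432432)*exp(t)/(1.124864*exp(6*t) - 13.336128*exp(5*t) + 40.827384*exp(4*t) + 24.439293*exp(3*t) - 143.680986*exp(2*t) - 165.167748*exp(t) - 49.027896)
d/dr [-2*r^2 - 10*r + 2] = -4*r - 10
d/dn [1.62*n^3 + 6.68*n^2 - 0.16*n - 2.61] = 4.86*n^2 + 13.36*n - 0.16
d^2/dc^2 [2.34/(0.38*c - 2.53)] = 0.675792/(0.38*c - 2.53)^3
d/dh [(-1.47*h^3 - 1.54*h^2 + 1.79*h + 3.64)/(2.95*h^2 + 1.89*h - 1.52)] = (-4.3365*h^4 - 5.5566*h^3 - 1.4879*h^2 - 16.7944*h - 9.6004)/(8.7025*h^4 + 11.151*h^3 - 5.3959*h^2 - 5.7456*h + 2.3104)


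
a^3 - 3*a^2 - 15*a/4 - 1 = (a - 4)*(a + 1/2)^2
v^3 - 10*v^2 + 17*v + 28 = (v - 7)*(v - 4)*(v + 1)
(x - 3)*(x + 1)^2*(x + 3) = x^4 + 2*x^3 - 8*x^2 - 18*x - 9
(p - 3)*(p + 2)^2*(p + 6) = p^4 + 7*p^3 - 2*p^2 - 60*p - 72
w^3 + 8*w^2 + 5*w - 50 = (w - 2)*(w + 5)^2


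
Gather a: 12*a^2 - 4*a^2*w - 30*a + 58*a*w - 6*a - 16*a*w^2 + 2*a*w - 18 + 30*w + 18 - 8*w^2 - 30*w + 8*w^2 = a^2*(12 - 4*w) + a*(-16*w^2 + 60*w - 36)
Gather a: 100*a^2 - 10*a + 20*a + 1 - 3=100*a^2 + 10*a - 2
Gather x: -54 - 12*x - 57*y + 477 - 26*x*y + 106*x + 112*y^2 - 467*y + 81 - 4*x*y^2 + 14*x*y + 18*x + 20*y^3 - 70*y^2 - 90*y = x*(-4*y^2 - 12*y + 112) + 20*y^3 + 42*y^2 - 614*y + 504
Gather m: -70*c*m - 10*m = m*(-70*c - 10)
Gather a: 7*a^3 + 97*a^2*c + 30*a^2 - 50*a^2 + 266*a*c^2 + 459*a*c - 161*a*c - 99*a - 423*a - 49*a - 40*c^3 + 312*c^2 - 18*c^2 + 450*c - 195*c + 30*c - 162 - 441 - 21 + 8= 7*a^3 + a^2*(97*c - 20) + a*(266*c^2 + 298*c - 571) - 40*c^3 + 294*c^2 + 285*c - 616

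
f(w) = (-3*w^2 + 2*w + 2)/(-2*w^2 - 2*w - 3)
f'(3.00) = 0.23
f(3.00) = 0.70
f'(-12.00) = 0.02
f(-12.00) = 1.70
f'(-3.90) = 0.07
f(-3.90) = 2.01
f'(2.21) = 0.35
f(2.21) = 0.48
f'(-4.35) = 0.07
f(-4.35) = 1.97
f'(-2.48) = -0.05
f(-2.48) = 2.07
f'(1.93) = 0.42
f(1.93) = 0.37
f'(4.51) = 0.11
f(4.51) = 0.95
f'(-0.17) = -0.83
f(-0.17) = -0.58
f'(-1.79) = -0.49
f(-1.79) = 1.92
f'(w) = (2 - 6*w)/(-2*w^2 - 2*w - 3) + (4*w + 2)*(-3*w^2 + 2*w + 2)/(-2*w^2 - 2*w - 3)^2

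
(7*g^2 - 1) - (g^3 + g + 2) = -g^3 + 7*g^2 - g - 3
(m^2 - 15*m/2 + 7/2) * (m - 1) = m^3 - 17*m^2/2 + 11*m - 7/2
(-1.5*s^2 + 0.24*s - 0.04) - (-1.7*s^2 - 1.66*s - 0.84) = 0.2*s^2 + 1.9*s + 0.8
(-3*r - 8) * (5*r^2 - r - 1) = -15*r^3 - 37*r^2 + 11*r + 8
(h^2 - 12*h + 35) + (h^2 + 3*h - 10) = 2*h^2 - 9*h + 25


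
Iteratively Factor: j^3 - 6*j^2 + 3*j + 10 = (j - 2)*(j^2 - 4*j - 5) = (j - 2)*(j + 1)*(j - 5)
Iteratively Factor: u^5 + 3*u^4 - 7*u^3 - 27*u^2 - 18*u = (u + 2)*(u^4 + u^3 - 9*u^2 - 9*u) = u*(u + 2)*(u^3 + u^2 - 9*u - 9) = u*(u + 2)*(u + 3)*(u^2 - 2*u - 3) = u*(u + 1)*(u + 2)*(u + 3)*(u - 3)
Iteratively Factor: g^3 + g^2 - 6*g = (g)*(g^2 + g - 6) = g*(g + 3)*(g - 2)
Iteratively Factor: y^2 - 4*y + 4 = (y - 2)*(y - 2)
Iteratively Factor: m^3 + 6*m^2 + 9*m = (m + 3)*(m^2 + 3*m) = m*(m + 3)*(m + 3)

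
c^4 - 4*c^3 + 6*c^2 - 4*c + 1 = (c - 1)^4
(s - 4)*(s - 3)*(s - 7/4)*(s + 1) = s^4 - 31*s^3/4 + 31*s^2/2 + 13*s/4 - 21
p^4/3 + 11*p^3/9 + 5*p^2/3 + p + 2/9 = (p/3 + 1/3)*(p + 2/3)*(p + 1)^2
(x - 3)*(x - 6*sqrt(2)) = x^2 - 6*sqrt(2)*x - 3*x + 18*sqrt(2)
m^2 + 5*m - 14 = (m - 2)*(m + 7)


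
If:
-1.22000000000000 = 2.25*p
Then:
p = -0.54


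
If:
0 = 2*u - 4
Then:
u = 2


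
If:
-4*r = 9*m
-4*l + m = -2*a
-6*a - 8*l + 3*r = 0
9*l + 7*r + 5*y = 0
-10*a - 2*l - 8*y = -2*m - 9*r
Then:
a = 0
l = 0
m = 0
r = 0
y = 0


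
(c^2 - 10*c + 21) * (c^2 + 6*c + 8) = c^4 - 4*c^3 - 31*c^2 + 46*c + 168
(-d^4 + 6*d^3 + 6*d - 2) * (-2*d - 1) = 2*d^5 - 11*d^4 - 6*d^3 - 12*d^2 - 2*d + 2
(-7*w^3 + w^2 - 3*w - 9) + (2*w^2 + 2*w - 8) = -7*w^3 + 3*w^2 - w - 17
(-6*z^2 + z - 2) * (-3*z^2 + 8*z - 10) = 18*z^4 - 51*z^3 + 74*z^2 - 26*z + 20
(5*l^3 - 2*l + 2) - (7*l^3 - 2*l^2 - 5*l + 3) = -2*l^3 + 2*l^2 + 3*l - 1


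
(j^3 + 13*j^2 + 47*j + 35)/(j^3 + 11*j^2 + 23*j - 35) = (j + 1)/(j - 1)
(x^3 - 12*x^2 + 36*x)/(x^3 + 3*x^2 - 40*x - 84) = x*(x - 6)/(x^2 + 9*x + 14)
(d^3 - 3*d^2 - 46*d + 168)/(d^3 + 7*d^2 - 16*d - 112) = (d - 6)/(d + 4)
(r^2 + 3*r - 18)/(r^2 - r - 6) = (r + 6)/(r + 2)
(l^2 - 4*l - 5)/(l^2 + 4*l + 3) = (l - 5)/(l + 3)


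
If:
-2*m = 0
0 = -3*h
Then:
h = 0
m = 0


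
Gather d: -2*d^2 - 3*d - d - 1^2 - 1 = -2*d^2 - 4*d - 2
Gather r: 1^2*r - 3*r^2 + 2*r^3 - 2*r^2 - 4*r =2*r^3 - 5*r^2 - 3*r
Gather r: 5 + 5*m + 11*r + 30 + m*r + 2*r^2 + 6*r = 5*m + 2*r^2 + r*(m + 17) + 35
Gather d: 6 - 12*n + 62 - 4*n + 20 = 88 - 16*n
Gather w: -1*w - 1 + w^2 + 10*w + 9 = w^2 + 9*w + 8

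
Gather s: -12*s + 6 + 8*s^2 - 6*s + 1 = 8*s^2 - 18*s + 7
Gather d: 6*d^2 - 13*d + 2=6*d^2 - 13*d + 2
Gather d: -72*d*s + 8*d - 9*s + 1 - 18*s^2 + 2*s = d*(8 - 72*s) - 18*s^2 - 7*s + 1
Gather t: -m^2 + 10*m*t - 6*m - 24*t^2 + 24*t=-m^2 - 6*m - 24*t^2 + t*(10*m + 24)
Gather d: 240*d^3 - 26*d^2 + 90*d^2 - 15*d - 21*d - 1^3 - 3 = 240*d^3 + 64*d^2 - 36*d - 4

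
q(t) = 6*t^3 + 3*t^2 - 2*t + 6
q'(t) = 18*t^2 + 6*t - 2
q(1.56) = 32.96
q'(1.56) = 51.16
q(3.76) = 359.84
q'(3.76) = 275.04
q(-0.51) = 7.00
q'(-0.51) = -0.38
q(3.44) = 278.87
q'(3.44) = 231.64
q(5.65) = 1172.64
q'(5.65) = 606.50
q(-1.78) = -14.77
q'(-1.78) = 44.35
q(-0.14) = 6.32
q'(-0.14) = -2.49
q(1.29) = 21.29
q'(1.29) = 35.69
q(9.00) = 4605.00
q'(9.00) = 1510.00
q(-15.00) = -19539.00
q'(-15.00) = 3958.00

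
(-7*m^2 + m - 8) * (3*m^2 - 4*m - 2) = -21*m^4 + 31*m^3 - 14*m^2 + 30*m + 16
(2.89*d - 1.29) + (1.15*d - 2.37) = 4.04*d - 3.66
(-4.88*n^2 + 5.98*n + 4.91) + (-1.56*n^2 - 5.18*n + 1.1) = -6.44*n^2 + 0.800000000000001*n + 6.01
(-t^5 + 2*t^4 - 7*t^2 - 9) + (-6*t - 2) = -t^5 + 2*t^4 - 7*t^2 - 6*t - 11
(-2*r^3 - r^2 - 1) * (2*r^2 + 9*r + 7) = -4*r^5 - 20*r^4 - 23*r^3 - 9*r^2 - 9*r - 7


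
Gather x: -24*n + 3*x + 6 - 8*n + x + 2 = -32*n + 4*x + 8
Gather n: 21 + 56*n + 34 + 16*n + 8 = 72*n + 63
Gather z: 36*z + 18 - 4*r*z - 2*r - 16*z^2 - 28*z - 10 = -2*r - 16*z^2 + z*(8 - 4*r) + 8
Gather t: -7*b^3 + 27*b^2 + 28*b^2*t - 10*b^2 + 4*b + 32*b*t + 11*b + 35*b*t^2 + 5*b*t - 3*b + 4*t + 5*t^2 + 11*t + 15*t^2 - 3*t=-7*b^3 + 17*b^2 + 12*b + t^2*(35*b + 20) + t*(28*b^2 + 37*b + 12)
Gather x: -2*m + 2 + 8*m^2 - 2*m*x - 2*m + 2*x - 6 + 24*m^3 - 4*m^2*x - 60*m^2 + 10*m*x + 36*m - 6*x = 24*m^3 - 52*m^2 + 32*m + x*(-4*m^2 + 8*m - 4) - 4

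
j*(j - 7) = j^2 - 7*j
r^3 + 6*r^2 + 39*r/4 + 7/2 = (r + 1/2)*(r + 2)*(r + 7/2)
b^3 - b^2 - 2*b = b*(b - 2)*(b + 1)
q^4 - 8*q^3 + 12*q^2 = q^2*(q - 6)*(q - 2)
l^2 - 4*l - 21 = (l - 7)*(l + 3)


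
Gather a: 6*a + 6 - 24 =6*a - 18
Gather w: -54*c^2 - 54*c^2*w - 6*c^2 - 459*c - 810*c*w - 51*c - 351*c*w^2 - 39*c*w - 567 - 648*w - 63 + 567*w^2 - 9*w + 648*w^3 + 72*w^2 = -60*c^2 - 510*c + 648*w^3 + w^2*(639 - 351*c) + w*(-54*c^2 - 849*c - 657) - 630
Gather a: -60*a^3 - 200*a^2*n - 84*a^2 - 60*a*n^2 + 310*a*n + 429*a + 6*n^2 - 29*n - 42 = -60*a^3 + a^2*(-200*n - 84) + a*(-60*n^2 + 310*n + 429) + 6*n^2 - 29*n - 42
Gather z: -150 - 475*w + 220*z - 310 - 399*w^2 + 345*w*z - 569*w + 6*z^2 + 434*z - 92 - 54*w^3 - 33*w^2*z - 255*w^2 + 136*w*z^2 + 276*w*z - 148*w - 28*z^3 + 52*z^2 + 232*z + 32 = -54*w^3 - 654*w^2 - 1192*w - 28*z^3 + z^2*(136*w + 58) + z*(-33*w^2 + 621*w + 886) - 520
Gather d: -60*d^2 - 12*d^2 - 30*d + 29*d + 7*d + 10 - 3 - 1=-72*d^2 + 6*d + 6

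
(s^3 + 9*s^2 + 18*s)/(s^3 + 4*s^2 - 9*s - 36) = s*(s + 6)/(s^2 + s - 12)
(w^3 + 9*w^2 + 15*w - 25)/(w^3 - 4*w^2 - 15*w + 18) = (w^2 + 10*w + 25)/(w^2 - 3*w - 18)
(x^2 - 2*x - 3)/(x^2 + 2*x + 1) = (x - 3)/(x + 1)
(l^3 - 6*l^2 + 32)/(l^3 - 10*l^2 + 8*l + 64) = (l - 4)/(l - 8)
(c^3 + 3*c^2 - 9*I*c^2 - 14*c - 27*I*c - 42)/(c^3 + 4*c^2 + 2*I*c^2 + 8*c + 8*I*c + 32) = (c^2 + c*(3 - 7*I) - 21*I)/(c^2 + 4*c*(1 + I) + 16*I)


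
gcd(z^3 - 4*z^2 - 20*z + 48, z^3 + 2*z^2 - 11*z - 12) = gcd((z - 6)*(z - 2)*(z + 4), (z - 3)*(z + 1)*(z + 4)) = z + 4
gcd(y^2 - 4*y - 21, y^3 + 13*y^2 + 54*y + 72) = y + 3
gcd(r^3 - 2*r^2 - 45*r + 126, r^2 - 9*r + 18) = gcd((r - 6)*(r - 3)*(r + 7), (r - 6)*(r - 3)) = r^2 - 9*r + 18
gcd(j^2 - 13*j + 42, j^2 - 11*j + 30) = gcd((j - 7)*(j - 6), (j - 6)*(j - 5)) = j - 6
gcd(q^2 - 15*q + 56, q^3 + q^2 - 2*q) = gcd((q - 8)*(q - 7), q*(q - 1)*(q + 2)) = 1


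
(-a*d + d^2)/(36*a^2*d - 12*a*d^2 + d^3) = (-a + d)/(36*a^2 - 12*a*d + d^2)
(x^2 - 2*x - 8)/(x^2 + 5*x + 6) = (x - 4)/(x + 3)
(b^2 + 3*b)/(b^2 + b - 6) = b/(b - 2)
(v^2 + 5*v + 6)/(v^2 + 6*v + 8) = (v + 3)/(v + 4)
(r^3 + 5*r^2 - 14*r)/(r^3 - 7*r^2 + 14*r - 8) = r*(r + 7)/(r^2 - 5*r + 4)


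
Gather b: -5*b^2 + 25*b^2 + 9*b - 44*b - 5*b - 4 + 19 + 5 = 20*b^2 - 40*b + 20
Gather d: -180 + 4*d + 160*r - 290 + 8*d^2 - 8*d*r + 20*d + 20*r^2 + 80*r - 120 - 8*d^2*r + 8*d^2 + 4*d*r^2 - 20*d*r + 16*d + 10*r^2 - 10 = d^2*(16 - 8*r) + d*(4*r^2 - 28*r + 40) + 30*r^2 + 240*r - 600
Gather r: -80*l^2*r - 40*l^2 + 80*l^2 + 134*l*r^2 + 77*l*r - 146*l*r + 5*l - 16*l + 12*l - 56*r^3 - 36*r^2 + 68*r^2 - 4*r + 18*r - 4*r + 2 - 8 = 40*l^2 + l - 56*r^3 + r^2*(134*l + 32) + r*(-80*l^2 - 69*l + 10) - 6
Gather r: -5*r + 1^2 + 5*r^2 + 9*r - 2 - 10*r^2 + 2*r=-5*r^2 + 6*r - 1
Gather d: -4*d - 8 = -4*d - 8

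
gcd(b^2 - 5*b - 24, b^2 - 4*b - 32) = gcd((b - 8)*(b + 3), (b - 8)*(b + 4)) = b - 8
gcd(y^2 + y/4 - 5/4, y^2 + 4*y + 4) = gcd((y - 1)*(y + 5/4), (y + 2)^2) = 1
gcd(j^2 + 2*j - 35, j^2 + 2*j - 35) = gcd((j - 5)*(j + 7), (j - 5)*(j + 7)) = j^2 + 2*j - 35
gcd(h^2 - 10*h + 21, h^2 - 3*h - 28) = h - 7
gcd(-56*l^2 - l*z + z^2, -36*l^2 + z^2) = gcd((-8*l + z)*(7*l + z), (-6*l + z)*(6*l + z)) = 1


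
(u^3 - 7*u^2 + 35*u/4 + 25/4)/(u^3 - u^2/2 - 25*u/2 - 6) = (u^2 - 15*u/2 + 25/2)/(u^2 - u - 12)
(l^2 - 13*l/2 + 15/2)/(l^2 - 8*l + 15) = (l - 3/2)/(l - 3)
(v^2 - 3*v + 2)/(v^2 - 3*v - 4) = (-v^2 + 3*v - 2)/(-v^2 + 3*v + 4)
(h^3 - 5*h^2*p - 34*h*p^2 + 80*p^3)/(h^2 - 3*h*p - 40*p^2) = h - 2*p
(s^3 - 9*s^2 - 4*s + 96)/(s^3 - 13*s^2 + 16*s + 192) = (s - 4)/(s - 8)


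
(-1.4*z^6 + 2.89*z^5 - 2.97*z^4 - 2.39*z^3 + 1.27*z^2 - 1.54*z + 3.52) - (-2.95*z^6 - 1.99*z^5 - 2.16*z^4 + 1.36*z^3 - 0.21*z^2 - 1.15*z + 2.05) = 1.55*z^6 + 4.88*z^5 - 0.81*z^4 - 3.75*z^3 + 1.48*z^2 - 0.39*z + 1.47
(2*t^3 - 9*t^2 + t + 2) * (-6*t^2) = -12*t^5 + 54*t^4 - 6*t^3 - 12*t^2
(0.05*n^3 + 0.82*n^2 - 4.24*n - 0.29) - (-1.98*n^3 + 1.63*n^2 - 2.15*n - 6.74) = 2.03*n^3 - 0.81*n^2 - 2.09*n + 6.45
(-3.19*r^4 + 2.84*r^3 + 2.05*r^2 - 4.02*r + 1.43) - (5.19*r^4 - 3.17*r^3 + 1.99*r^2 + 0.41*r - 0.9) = -8.38*r^4 + 6.01*r^3 + 0.0599999999999998*r^2 - 4.43*r + 2.33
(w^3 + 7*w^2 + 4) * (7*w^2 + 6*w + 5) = 7*w^5 + 55*w^4 + 47*w^3 + 63*w^2 + 24*w + 20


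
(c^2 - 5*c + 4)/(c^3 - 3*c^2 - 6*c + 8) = 1/(c + 2)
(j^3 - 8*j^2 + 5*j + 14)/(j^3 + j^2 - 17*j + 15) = (j^3 - 8*j^2 + 5*j + 14)/(j^3 + j^2 - 17*j + 15)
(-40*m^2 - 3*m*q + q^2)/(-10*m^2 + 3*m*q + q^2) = (-8*m + q)/(-2*m + q)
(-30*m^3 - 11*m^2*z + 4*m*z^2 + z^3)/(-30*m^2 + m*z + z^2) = (-30*m^3 - 11*m^2*z + 4*m*z^2 + z^3)/(-30*m^2 + m*z + z^2)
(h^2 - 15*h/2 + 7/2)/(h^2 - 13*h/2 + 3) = (h - 7)/(h - 6)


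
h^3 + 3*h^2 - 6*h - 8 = (h - 2)*(h + 1)*(h + 4)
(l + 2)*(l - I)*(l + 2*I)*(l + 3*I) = l^4 + 2*l^3 + 4*I*l^3 - l^2 + 8*I*l^2 - 2*l + 6*I*l + 12*I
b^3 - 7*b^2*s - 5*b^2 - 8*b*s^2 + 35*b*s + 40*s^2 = (b - 5)*(b - 8*s)*(b + s)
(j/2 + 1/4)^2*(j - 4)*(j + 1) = j^4/4 - j^3/2 - 27*j^2/16 - 19*j/16 - 1/4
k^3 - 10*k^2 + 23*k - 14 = (k - 7)*(k - 2)*(k - 1)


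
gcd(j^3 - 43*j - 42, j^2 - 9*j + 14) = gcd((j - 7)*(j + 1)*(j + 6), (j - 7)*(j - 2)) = j - 7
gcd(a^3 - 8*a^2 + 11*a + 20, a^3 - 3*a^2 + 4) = a + 1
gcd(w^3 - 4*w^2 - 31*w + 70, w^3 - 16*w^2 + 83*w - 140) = w - 7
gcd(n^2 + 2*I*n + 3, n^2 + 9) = n + 3*I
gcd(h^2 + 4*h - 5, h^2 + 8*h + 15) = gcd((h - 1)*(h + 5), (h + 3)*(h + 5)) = h + 5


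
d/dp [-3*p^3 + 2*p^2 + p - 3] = -9*p^2 + 4*p + 1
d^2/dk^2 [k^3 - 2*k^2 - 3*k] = 6*k - 4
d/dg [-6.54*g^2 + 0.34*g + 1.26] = 0.34 - 13.08*g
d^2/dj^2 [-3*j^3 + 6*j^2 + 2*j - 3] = 12 - 18*j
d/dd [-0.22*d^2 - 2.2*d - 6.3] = -0.44*d - 2.2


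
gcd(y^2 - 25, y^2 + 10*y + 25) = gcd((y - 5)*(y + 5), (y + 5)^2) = y + 5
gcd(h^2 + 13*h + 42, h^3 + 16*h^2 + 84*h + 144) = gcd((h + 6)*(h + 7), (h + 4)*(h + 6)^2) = h + 6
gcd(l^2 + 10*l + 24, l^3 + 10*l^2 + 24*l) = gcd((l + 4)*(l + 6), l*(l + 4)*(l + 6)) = l^2 + 10*l + 24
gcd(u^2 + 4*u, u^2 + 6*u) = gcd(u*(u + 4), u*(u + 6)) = u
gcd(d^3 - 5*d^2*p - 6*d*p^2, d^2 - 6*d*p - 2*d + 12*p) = -d + 6*p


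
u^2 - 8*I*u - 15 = (u - 5*I)*(u - 3*I)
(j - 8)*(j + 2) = j^2 - 6*j - 16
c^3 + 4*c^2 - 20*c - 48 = (c - 4)*(c + 2)*(c + 6)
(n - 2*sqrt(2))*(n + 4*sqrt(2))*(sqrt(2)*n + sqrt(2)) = sqrt(2)*n^3 + sqrt(2)*n^2 + 4*n^2 - 16*sqrt(2)*n + 4*n - 16*sqrt(2)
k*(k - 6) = k^2 - 6*k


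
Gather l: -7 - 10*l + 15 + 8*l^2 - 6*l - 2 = 8*l^2 - 16*l + 6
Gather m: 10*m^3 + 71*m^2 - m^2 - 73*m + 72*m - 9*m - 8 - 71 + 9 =10*m^3 + 70*m^2 - 10*m - 70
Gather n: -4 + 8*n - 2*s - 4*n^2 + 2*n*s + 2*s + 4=-4*n^2 + n*(2*s + 8)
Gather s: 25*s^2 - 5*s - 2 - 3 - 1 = 25*s^2 - 5*s - 6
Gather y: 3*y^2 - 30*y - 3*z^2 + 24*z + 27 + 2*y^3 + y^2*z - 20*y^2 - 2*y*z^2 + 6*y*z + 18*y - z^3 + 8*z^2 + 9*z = 2*y^3 + y^2*(z - 17) + y*(-2*z^2 + 6*z - 12) - z^3 + 5*z^2 + 33*z + 27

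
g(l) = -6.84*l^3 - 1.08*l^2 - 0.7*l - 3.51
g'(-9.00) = -1643.38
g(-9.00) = 4901.67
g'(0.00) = -0.70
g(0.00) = -3.51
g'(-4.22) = -357.01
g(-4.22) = 494.25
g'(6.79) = -961.42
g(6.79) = -2199.30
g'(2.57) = -141.78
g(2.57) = -128.55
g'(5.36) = -601.81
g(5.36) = -1091.59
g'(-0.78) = -11.50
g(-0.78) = -0.38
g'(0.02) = -0.75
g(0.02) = -3.52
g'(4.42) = -411.13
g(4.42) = -618.34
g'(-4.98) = -498.85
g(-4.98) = 817.97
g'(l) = -20.52*l^2 - 2.16*l - 0.7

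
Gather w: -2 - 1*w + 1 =-w - 1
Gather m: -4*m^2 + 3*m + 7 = -4*m^2 + 3*m + 7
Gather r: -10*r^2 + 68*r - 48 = -10*r^2 + 68*r - 48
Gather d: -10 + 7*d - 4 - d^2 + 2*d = -d^2 + 9*d - 14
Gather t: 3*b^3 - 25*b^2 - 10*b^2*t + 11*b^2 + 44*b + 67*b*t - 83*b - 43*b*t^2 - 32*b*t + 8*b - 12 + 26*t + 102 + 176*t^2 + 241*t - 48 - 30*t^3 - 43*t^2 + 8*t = 3*b^3 - 14*b^2 - 31*b - 30*t^3 + t^2*(133 - 43*b) + t*(-10*b^2 + 35*b + 275) + 42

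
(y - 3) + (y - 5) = 2*y - 8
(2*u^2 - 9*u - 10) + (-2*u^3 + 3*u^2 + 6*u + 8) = -2*u^3 + 5*u^2 - 3*u - 2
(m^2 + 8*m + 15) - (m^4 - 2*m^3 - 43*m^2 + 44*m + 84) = -m^4 + 2*m^3 + 44*m^2 - 36*m - 69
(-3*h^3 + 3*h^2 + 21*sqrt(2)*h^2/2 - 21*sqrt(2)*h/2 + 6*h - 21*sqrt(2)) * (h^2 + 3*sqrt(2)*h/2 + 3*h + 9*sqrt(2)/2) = -3*h^5 - 6*h^4 + 6*sqrt(2)*h^4 + 12*sqrt(2)*h^3 + 93*h^3/2 - 30*sqrt(2)*h^2 + 81*h^2 - 315*h/2 - 36*sqrt(2)*h - 189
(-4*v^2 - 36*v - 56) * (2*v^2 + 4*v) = -8*v^4 - 88*v^3 - 256*v^2 - 224*v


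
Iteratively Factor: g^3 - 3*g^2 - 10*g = (g)*(g^2 - 3*g - 10) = g*(g + 2)*(g - 5)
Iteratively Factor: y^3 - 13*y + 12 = (y - 3)*(y^2 + 3*y - 4) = (y - 3)*(y - 1)*(y + 4)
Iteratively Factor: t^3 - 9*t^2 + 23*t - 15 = (t - 5)*(t^2 - 4*t + 3) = (t - 5)*(t - 3)*(t - 1)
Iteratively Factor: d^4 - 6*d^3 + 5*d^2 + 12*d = (d)*(d^3 - 6*d^2 + 5*d + 12) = d*(d - 3)*(d^2 - 3*d - 4) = d*(d - 3)*(d + 1)*(d - 4)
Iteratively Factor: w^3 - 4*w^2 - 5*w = (w + 1)*(w^2 - 5*w) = (w - 5)*(w + 1)*(w)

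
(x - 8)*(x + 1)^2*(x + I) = x^4 - 6*x^3 + I*x^3 - 15*x^2 - 6*I*x^2 - 8*x - 15*I*x - 8*I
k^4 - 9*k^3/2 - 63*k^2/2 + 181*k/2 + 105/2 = (k - 7)*(k - 3)*(k + 1/2)*(k + 5)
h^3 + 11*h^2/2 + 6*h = h*(h + 3/2)*(h + 4)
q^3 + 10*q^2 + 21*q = q*(q + 3)*(q + 7)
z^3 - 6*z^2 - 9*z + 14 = (z - 7)*(z - 1)*(z + 2)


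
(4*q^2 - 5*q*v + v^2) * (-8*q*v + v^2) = -32*q^3*v + 44*q^2*v^2 - 13*q*v^3 + v^4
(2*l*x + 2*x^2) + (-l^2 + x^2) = -l^2 + 2*l*x + 3*x^2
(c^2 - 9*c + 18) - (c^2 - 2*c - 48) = 66 - 7*c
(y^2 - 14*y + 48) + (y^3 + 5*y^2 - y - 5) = y^3 + 6*y^2 - 15*y + 43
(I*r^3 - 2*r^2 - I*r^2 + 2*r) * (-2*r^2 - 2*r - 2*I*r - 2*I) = -2*I*r^5 + 6*r^4 + 6*I*r^3 - 6*r^2 - 4*I*r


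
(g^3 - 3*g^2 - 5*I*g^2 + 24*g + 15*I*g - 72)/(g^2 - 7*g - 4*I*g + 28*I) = (g^3 - g^2*(3 + 5*I) + 3*g*(8 + 5*I) - 72)/(g^2 - g*(7 + 4*I) + 28*I)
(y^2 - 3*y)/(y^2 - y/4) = 4*(y - 3)/(4*y - 1)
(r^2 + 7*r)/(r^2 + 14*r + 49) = r/(r + 7)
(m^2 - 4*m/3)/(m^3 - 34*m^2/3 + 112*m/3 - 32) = m/(m^2 - 10*m + 24)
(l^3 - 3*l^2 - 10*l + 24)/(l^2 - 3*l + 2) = (l^2 - l - 12)/(l - 1)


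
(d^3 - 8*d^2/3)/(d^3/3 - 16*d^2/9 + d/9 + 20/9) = d^2*(9*d - 24)/(3*d^3 - 16*d^2 + d + 20)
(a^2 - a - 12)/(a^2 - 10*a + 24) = (a + 3)/(a - 6)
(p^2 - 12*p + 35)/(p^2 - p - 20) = (p - 7)/(p + 4)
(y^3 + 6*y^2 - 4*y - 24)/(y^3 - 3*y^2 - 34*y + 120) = (y^2 - 4)/(y^2 - 9*y + 20)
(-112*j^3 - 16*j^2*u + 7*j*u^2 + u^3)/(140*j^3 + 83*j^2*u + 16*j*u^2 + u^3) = (-4*j + u)/(5*j + u)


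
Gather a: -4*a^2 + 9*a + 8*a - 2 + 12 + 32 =-4*a^2 + 17*a + 42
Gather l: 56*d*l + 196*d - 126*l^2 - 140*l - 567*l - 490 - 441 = 196*d - 126*l^2 + l*(56*d - 707) - 931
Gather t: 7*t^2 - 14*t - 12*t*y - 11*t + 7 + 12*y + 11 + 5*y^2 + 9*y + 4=7*t^2 + t*(-12*y - 25) + 5*y^2 + 21*y + 22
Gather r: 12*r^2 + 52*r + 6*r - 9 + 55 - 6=12*r^2 + 58*r + 40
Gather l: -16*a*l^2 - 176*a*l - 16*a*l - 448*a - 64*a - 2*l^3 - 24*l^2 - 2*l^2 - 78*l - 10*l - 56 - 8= -512*a - 2*l^3 + l^2*(-16*a - 26) + l*(-192*a - 88) - 64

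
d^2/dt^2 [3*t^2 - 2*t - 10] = 6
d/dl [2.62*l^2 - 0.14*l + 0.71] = 5.24*l - 0.14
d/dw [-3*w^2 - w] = -6*w - 1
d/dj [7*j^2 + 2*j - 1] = 14*j + 2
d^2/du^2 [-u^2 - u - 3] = -2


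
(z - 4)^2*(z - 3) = z^3 - 11*z^2 + 40*z - 48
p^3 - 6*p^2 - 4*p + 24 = (p - 6)*(p - 2)*(p + 2)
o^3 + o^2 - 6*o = o*(o - 2)*(o + 3)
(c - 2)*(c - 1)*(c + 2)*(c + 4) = c^4 + 3*c^3 - 8*c^2 - 12*c + 16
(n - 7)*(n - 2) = n^2 - 9*n + 14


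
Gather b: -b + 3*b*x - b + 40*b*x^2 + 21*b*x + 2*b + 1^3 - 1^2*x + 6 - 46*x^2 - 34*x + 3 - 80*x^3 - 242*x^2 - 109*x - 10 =b*(40*x^2 + 24*x) - 80*x^3 - 288*x^2 - 144*x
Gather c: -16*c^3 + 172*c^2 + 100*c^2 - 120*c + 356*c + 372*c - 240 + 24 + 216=-16*c^3 + 272*c^2 + 608*c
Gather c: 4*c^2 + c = 4*c^2 + c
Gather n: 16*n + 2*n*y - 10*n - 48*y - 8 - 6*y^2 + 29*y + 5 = n*(2*y + 6) - 6*y^2 - 19*y - 3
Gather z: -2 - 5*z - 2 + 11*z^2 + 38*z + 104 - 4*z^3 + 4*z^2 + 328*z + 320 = -4*z^3 + 15*z^2 + 361*z + 420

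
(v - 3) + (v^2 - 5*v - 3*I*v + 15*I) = v^2 - 4*v - 3*I*v - 3 + 15*I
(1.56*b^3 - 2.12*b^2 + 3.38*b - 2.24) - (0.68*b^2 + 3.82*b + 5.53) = 1.56*b^3 - 2.8*b^2 - 0.44*b - 7.77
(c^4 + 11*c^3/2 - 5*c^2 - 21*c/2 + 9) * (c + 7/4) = c^5 + 29*c^4/4 + 37*c^3/8 - 77*c^2/4 - 75*c/8 + 63/4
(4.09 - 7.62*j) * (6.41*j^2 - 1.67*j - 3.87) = -48.8442*j^3 + 38.9423*j^2 + 22.6591*j - 15.8283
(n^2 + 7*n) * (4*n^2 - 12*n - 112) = 4*n^4 + 16*n^3 - 196*n^2 - 784*n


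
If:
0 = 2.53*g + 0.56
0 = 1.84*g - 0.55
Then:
No Solution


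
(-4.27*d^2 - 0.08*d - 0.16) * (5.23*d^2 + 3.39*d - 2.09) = -22.3321*d^4 - 14.8937*d^3 + 7.8163*d^2 - 0.3752*d + 0.3344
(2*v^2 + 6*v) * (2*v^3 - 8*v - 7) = 4*v^5 + 12*v^4 - 16*v^3 - 62*v^2 - 42*v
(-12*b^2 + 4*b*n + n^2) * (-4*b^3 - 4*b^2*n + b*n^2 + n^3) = 48*b^5 + 32*b^4*n - 32*b^3*n^2 - 12*b^2*n^3 + 5*b*n^4 + n^5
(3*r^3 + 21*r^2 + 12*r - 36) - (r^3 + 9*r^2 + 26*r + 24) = 2*r^3 + 12*r^2 - 14*r - 60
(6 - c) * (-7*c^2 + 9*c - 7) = 7*c^3 - 51*c^2 + 61*c - 42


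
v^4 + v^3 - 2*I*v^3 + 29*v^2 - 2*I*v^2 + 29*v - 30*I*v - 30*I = (v + 1)*(v - 6*I)*(v - I)*(v + 5*I)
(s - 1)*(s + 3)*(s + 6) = s^3 + 8*s^2 + 9*s - 18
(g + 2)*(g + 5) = g^2 + 7*g + 10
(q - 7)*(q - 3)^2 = q^3 - 13*q^2 + 51*q - 63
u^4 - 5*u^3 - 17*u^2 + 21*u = u*(u - 7)*(u - 1)*(u + 3)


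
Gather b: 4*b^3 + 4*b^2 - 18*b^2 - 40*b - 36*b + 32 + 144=4*b^3 - 14*b^2 - 76*b + 176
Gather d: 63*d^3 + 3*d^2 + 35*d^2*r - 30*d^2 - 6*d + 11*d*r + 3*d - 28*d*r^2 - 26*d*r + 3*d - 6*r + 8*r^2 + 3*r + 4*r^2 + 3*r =63*d^3 + d^2*(35*r - 27) + d*(-28*r^2 - 15*r) + 12*r^2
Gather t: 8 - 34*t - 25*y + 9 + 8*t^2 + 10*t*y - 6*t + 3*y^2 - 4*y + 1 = 8*t^2 + t*(10*y - 40) + 3*y^2 - 29*y + 18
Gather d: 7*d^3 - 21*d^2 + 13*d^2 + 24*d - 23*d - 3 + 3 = 7*d^3 - 8*d^2 + d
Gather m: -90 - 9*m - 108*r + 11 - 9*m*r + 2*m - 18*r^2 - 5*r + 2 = m*(-9*r - 7) - 18*r^2 - 113*r - 77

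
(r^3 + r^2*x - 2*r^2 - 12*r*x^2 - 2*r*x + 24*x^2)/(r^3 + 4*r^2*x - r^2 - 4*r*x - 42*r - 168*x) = (r^2 - 3*r*x - 2*r + 6*x)/(r^2 - r - 42)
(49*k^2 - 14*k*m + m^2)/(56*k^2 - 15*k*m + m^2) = (7*k - m)/(8*k - m)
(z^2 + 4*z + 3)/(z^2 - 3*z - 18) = (z + 1)/(z - 6)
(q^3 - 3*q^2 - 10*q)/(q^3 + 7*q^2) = (q^2 - 3*q - 10)/(q*(q + 7))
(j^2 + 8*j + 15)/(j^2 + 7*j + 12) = (j + 5)/(j + 4)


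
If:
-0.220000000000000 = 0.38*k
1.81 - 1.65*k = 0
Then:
No Solution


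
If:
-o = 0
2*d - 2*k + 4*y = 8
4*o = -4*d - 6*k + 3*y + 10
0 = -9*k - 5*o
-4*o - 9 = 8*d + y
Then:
No Solution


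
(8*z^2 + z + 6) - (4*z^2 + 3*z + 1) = 4*z^2 - 2*z + 5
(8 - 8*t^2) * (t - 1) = -8*t^3 + 8*t^2 + 8*t - 8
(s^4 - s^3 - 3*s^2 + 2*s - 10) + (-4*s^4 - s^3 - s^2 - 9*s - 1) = -3*s^4 - 2*s^3 - 4*s^2 - 7*s - 11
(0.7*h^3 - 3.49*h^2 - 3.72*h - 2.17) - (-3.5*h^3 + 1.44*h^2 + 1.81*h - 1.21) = 4.2*h^3 - 4.93*h^2 - 5.53*h - 0.96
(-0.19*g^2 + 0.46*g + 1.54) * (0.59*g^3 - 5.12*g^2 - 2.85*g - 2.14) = -0.1121*g^5 + 1.2442*g^4 - 0.9051*g^3 - 8.7892*g^2 - 5.3734*g - 3.2956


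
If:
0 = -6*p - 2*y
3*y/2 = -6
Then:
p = 4/3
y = -4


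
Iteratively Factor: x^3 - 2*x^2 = (x)*(x^2 - 2*x) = x*(x - 2)*(x)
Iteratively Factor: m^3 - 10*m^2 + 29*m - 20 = (m - 5)*(m^2 - 5*m + 4) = (m - 5)*(m - 1)*(m - 4)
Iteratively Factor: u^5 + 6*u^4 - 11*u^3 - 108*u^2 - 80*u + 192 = (u + 4)*(u^4 + 2*u^3 - 19*u^2 - 32*u + 48) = (u - 4)*(u + 4)*(u^3 + 6*u^2 + 5*u - 12) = (u - 4)*(u + 4)^2*(u^2 + 2*u - 3) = (u - 4)*(u - 1)*(u + 4)^2*(u + 3)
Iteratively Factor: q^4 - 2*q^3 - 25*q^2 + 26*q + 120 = (q - 3)*(q^3 + q^2 - 22*q - 40) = (q - 3)*(q + 2)*(q^2 - q - 20) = (q - 3)*(q + 2)*(q + 4)*(q - 5)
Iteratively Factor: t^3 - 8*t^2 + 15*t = (t - 3)*(t^2 - 5*t) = (t - 5)*(t - 3)*(t)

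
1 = 1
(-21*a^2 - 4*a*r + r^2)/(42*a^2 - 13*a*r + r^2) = (3*a + r)/(-6*a + r)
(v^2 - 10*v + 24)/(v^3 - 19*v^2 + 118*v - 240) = (v - 4)/(v^2 - 13*v + 40)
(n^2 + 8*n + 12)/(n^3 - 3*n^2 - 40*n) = (n^2 + 8*n + 12)/(n*(n^2 - 3*n - 40))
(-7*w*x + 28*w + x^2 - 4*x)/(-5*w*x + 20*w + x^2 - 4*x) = (-7*w + x)/(-5*w + x)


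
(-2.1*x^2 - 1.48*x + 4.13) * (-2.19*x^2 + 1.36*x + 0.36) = 4.599*x^4 + 0.3852*x^3 - 11.8135*x^2 + 5.084*x + 1.4868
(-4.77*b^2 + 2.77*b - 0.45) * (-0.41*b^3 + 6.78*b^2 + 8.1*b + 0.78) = 1.9557*b^5 - 33.4763*b^4 - 19.6719*b^3 + 15.6654*b^2 - 1.4844*b - 0.351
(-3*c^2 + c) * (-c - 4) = 3*c^3 + 11*c^2 - 4*c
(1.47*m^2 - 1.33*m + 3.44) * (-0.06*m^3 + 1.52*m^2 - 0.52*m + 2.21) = -0.0882*m^5 + 2.3142*m^4 - 2.9924*m^3 + 9.1691*m^2 - 4.7281*m + 7.6024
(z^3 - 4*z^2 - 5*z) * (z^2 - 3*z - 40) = z^5 - 7*z^4 - 33*z^3 + 175*z^2 + 200*z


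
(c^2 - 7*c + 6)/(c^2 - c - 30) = (c - 1)/(c + 5)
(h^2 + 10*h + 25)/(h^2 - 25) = (h + 5)/(h - 5)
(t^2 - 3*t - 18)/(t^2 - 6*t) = (t + 3)/t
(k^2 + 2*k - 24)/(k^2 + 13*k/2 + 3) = 2*(k - 4)/(2*k + 1)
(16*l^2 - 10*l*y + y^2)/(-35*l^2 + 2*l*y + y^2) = (16*l^2 - 10*l*y + y^2)/(-35*l^2 + 2*l*y + y^2)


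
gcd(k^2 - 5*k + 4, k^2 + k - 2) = k - 1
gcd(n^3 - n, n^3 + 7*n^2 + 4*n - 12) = n - 1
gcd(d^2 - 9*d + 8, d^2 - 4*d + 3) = d - 1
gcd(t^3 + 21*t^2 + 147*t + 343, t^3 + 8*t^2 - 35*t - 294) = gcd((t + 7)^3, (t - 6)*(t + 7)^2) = t^2 + 14*t + 49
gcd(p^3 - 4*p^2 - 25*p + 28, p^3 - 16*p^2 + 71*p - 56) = p^2 - 8*p + 7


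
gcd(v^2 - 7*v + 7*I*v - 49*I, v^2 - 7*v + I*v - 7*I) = v - 7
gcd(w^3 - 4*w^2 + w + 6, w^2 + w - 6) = w - 2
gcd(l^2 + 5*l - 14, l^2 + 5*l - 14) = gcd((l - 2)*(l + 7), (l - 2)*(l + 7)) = l^2 + 5*l - 14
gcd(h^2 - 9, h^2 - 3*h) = h - 3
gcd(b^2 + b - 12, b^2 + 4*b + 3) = 1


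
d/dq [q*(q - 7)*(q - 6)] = 3*q^2 - 26*q + 42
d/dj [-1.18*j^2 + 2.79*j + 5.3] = 2.79 - 2.36*j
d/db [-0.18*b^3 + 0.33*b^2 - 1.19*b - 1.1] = -0.54*b^2 + 0.66*b - 1.19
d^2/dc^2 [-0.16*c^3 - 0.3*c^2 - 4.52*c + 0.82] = -0.96*c - 0.6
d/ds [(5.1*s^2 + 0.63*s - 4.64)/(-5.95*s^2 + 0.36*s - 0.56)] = (5.5845*s^2 - 60.928*s + 1.3176)/(35.4025*s^4 - 4.284*s^3 + 6.7936*s^2 - 0.4032*s + 0.3136)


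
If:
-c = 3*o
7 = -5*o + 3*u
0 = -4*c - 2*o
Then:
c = 0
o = 0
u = 7/3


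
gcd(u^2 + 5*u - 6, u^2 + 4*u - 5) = u - 1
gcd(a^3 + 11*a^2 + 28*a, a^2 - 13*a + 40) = 1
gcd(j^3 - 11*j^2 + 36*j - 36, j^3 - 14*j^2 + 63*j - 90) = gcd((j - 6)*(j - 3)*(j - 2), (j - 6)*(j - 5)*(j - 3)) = j^2 - 9*j + 18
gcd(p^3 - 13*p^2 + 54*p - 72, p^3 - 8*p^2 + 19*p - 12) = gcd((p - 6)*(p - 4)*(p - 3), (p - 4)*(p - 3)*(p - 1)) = p^2 - 7*p + 12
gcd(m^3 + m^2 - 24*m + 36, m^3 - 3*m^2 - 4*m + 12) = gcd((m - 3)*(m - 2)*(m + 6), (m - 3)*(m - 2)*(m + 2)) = m^2 - 5*m + 6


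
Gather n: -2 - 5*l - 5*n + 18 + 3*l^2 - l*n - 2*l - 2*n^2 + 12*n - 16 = 3*l^2 - 7*l - 2*n^2 + n*(7 - l)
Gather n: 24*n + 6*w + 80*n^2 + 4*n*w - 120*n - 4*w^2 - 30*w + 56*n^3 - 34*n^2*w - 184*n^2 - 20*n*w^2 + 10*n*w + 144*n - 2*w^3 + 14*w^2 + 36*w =56*n^3 + n^2*(-34*w - 104) + n*(-20*w^2 + 14*w + 48) - 2*w^3 + 10*w^2 + 12*w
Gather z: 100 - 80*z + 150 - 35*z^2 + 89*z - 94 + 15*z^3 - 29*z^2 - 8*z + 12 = 15*z^3 - 64*z^2 + z + 168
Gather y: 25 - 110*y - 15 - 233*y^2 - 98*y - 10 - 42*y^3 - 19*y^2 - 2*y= -42*y^3 - 252*y^2 - 210*y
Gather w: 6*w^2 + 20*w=6*w^2 + 20*w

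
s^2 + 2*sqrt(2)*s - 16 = (s - 2*sqrt(2))*(s + 4*sqrt(2))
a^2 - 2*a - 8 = (a - 4)*(a + 2)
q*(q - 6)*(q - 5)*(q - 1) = q^4 - 12*q^3 + 41*q^2 - 30*q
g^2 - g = g*(g - 1)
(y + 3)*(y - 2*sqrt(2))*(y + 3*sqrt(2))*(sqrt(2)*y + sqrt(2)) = sqrt(2)*y^4 + 2*y^3 + 4*sqrt(2)*y^3 - 9*sqrt(2)*y^2 + 8*y^2 - 48*sqrt(2)*y + 6*y - 36*sqrt(2)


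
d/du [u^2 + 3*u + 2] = 2*u + 3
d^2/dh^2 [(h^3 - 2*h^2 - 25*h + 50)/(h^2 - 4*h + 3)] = 8*(-5*h^3 + 33*h^2 - 87*h + 83)/(h^6 - 12*h^5 + 57*h^4 - 136*h^3 + 171*h^2 - 108*h + 27)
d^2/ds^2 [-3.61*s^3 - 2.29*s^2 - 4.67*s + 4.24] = -21.66*s - 4.58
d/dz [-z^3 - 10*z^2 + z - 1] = -3*z^2 - 20*z + 1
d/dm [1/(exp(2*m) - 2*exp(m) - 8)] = 2*(1 - exp(m))*exp(m)/(-exp(2*m) + 2*exp(m) + 8)^2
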